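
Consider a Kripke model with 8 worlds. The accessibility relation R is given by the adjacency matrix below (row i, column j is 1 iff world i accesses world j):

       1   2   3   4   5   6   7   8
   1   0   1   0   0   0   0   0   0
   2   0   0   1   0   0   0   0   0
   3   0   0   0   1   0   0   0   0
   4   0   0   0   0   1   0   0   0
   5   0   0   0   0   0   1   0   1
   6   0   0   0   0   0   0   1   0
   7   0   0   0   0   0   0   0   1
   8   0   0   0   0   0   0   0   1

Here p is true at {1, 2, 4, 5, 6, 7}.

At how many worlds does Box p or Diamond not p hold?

8

1: Box p is T, Diamond not p is F. ✓
2: Box p is F, Diamond not p is T. ✓
3: Box p is T, Diamond not p is F. ✓
4: Box p is T, Diamond not p is F. ✓
5: Box p is F, Diamond not p is T. ✓
6: Box p is T, Diamond not p is F. ✓
7: Box p is F, Diamond not p is T. ✓
8: Box p is F, Diamond not p is T. ✓
Satisfying worlds: {1, 2, 3, 4, 5, 6, 7, 8}.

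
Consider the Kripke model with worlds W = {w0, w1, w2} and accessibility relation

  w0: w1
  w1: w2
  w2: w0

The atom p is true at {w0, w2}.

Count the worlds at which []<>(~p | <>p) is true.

w0: successors {w1}; <>(~p | <>p) there: w1:T. ✓
w1: successors {w2}; <>(~p | <>p) there: w2:F. ✗
w2: successors {w0}; <>(~p | <>p) there: w0:T. ✓
Satisfying worlds: {w0, w2}.

2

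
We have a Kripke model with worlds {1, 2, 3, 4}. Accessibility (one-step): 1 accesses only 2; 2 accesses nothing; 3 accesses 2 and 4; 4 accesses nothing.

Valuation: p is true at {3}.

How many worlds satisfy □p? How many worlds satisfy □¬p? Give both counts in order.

For □p:
1: successors {2}; p there: 2:F. ✗
2: no successors, so □p holds vacuously. ✓
3: successors {2, 4}; p there: 2:F, 4:F. ✗
4: no successors, so □p holds vacuously. ✓
— 2 worlds.
For □¬p:
1: successors {2}; ¬p there: 2:T. ✓
2: no successors, so □¬p holds vacuously. ✓
3: successors {2, 4}; ¬p there: 2:T, 4:T. ✓
4: no successors, so □¬p holds vacuously. ✓
— 4 worlds.

2 and 4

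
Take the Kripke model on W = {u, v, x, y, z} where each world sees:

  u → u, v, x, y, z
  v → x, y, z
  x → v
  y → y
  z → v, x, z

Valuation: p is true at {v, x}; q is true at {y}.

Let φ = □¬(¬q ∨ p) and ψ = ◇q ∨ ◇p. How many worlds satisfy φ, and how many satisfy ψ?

1 and 5

For □¬(¬q ∨ p):
u: successors {u, v, x, y, z}; ¬(¬q ∨ p) there: u:F, v:F, x:F, y:T, z:F. ✗
v: successors {x, y, z}; ¬(¬q ∨ p) there: x:F, y:T, z:F. ✗
x: successors {v}; ¬(¬q ∨ p) there: v:F. ✗
y: successors {y}; ¬(¬q ∨ p) there: y:T. ✓
z: successors {v, x, z}; ¬(¬q ∨ p) there: v:F, x:F, z:F. ✗
— 1 world.
For ◇q ∨ ◇p:
u: ◇q is T, ◇p is T. ✓
v: ◇q is T, ◇p is T. ✓
x: ◇q is F, ◇p is T. ✓
y: ◇q is T, ◇p is F. ✓
z: ◇q is F, ◇p is T. ✓
— 5 worlds.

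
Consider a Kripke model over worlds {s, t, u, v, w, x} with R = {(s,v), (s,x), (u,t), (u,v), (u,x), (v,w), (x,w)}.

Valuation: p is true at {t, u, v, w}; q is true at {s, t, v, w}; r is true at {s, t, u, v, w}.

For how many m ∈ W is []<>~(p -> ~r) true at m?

s: successors {v, x}; <>~(p -> ~r) there: v:T, x:T. ✓
t: no successors, so []<>~(p -> ~r) holds vacuously. ✓
u: successors {t, v, x}; <>~(p -> ~r) there: t:F, v:T, x:T. ✗
v: successors {w}; <>~(p -> ~r) there: w:F. ✗
w: no successors, so []<>~(p -> ~r) holds vacuously. ✓
x: successors {w}; <>~(p -> ~r) there: w:F. ✗
Satisfying worlds: {s, t, w}.

3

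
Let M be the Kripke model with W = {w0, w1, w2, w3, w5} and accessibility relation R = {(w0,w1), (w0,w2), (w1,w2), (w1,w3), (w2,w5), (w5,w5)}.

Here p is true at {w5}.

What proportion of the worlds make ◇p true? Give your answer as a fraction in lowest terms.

2/5

w0: successors {w1, w2}; p there: w1:F, w2:F. ✗
w1: successors {w2, w3}; p there: w2:F, w3:F. ✗
w2: successors {w5}; p there: w5:T. ✓
w3: no successors, so ◇p fails. ✗
w5: successors {w5}; p there: w5:T. ✓
That's 2 of 5 worlds, so 2/5.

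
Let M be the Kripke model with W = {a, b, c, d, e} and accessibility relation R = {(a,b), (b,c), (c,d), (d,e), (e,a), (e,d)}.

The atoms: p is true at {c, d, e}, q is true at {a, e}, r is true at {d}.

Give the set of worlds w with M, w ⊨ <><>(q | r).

{b, c, d, e}

a: successors {b}; <>(q | r) there: b:F. ✗
b: successors {c}; <>(q | r) there: c:T. ✓
c: successors {d}; <>(q | r) there: d:T. ✓
d: successors {e}; <>(q | r) there: e:T. ✓
e: successors {a, d}; <>(q | r) there: a:F, d:T. ✓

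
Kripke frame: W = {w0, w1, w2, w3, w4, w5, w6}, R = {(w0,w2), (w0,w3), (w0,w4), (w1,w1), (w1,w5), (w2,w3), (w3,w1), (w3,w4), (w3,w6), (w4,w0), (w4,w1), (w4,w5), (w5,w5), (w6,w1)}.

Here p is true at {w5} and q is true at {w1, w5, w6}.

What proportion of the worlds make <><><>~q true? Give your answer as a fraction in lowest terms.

4/7

w0: successors {w2, w3, w4}; <><>~q there: w2:T, w3:T, w4:T. ✓
w1: successors {w1, w5}; <><>~q there: w1:F, w5:F. ✗
w2: successors {w3}; <><>~q there: w3:T. ✓
w3: successors {w1, w4, w6}; <><>~q there: w1:F, w4:T, w6:F. ✓
w4: successors {w0, w1, w5}; <><>~q there: w0:T, w1:F, w5:F. ✓
w5: successors {w5}; <><>~q there: w5:F. ✗
w6: successors {w1}; <><>~q there: w1:F. ✗
That's 4 of 7 worlds, so 4/7.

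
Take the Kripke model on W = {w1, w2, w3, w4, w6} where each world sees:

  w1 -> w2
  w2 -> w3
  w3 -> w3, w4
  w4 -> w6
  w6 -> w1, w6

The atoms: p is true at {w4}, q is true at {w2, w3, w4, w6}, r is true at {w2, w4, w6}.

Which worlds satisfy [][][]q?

{w1, w2}

w1: successors {w2}; [][]q there: w2:T. ✓
w2: successors {w3}; [][]q there: w3:T. ✓
w3: successors {w3, w4}; [][]q there: w3:T, w4:F. ✗
w4: successors {w6}; [][]q there: w6:F. ✗
w6: successors {w1, w6}; [][]q there: w1:T, w6:F. ✗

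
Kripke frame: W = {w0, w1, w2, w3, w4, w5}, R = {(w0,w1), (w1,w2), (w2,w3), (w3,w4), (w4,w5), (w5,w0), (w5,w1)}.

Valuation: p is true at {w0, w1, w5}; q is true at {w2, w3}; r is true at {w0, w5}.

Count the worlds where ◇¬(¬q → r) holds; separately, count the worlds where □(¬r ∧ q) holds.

For ◇¬(¬q → r):
w0: successors {w1}; ¬(¬q → r) there: w1:T. ✓
w1: successors {w2}; ¬(¬q → r) there: w2:F. ✗
w2: successors {w3}; ¬(¬q → r) there: w3:F. ✗
w3: successors {w4}; ¬(¬q → r) there: w4:T. ✓
w4: successors {w5}; ¬(¬q → r) there: w5:F. ✗
w5: successors {w0, w1}; ¬(¬q → r) there: w0:F, w1:T. ✓
— 3 worlds.
For □(¬r ∧ q):
w0: successors {w1}; ¬r ∧ q there: w1:F. ✗
w1: successors {w2}; ¬r ∧ q there: w2:T. ✓
w2: successors {w3}; ¬r ∧ q there: w3:T. ✓
w3: successors {w4}; ¬r ∧ q there: w4:F. ✗
w4: successors {w5}; ¬r ∧ q there: w5:F. ✗
w5: successors {w0, w1}; ¬r ∧ q there: w0:F, w1:F. ✗
— 2 worlds.

3 and 2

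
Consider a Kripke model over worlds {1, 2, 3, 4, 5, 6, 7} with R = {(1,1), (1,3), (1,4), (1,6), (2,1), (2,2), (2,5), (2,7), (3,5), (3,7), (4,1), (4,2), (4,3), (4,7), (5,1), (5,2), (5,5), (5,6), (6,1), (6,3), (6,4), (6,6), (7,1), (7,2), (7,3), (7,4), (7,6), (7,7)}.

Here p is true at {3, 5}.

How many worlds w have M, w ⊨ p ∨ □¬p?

1: p is F, □¬p is F. ✗
2: p is F, □¬p is F. ✗
3: p is T, □¬p is F. ✓
4: p is F, □¬p is F. ✗
5: p is T, □¬p is F. ✓
6: p is F, □¬p is F. ✗
7: p is F, □¬p is F. ✗
Satisfying worlds: {3, 5}.

2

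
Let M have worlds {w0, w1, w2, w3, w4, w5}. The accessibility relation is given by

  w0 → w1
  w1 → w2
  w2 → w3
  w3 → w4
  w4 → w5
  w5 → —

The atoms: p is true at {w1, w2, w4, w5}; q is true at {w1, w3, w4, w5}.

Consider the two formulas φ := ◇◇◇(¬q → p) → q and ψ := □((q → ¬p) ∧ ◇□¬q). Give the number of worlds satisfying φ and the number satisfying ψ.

For ◇◇◇(¬q → p) → q:
w0: ◇◇◇(¬q → p) is T, q is F. ✗
w1: ◇◇◇(¬q → p) is T, q is T. ✓
w2: ◇◇◇(¬q → p) is T, q is F. ✗
w3: ◇◇◇(¬q → p) is F, q is T. ✓
w4: ◇◇◇(¬q → p) is F, q is T. ✓
w5: ◇◇◇(¬q → p) is F, q is T. ✓
— 4 worlds.
For □((q → ¬p) ∧ ◇□¬q):
w0: successors {w1}; (q → ¬p) ∧ ◇□¬q there: w1:F. ✗
w1: successors {w2}; (q → ¬p) ∧ ◇□¬q there: w2:F. ✗
w2: successors {w3}; (q → ¬p) ∧ ◇□¬q there: w3:F. ✗
w3: successors {w4}; (q → ¬p) ∧ ◇□¬q there: w4:F. ✗
w4: successors {w5}; (q → ¬p) ∧ ◇□¬q there: w5:F. ✗
w5: no successors, so □((q → ¬p) ∧ ◇□¬q) holds vacuously. ✓
— 1 world.

4 and 1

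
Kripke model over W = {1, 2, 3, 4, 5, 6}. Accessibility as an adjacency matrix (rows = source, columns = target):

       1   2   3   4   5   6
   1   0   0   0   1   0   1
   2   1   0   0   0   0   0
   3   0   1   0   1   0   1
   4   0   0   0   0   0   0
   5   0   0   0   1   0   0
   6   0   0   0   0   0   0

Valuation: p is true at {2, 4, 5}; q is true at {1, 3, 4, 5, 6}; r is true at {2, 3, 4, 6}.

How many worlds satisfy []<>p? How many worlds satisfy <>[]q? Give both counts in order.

For []<>p:
1: successors {4, 6}; <>p there: 4:F, 6:F. ✗
2: successors {1}; <>p there: 1:T. ✓
3: successors {2, 4, 6}; <>p there: 2:F, 4:F, 6:F. ✗
4: no successors, so []<>p holds vacuously. ✓
5: successors {4}; <>p there: 4:F. ✗
6: no successors, so []<>p holds vacuously. ✓
— 3 worlds.
For <>[]q:
1: successors {4, 6}; []q there: 4:T, 6:T. ✓
2: successors {1}; []q there: 1:T. ✓
3: successors {2, 4, 6}; []q there: 2:T, 4:T, 6:T. ✓
4: no successors, so <>[]q fails. ✗
5: successors {4}; []q there: 4:T. ✓
6: no successors, so <>[]q fails. ✗
— 4 worlds.

3 and 4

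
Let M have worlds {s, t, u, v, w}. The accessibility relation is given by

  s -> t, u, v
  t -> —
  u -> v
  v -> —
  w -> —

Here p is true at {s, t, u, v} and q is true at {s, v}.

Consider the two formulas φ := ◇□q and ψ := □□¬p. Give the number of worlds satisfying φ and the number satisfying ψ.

For ◇□q:
s: successors {t, u, v}; □q there: t:T, u:T, v:T. ✓
t: no successors, so ◇□q fails. ✗
u: successors {v}; □q there: v:T. ✓
v: no successors, so ◇□q fails. ✗
w: no successors, so ◇□q fails. ✗
— 2 worlds.
For □□¬p:
s: successors {t, u, v}; □¬p there: t:T, u:F, v:T. ✗
t: no successors, so □□¬p holds vacuously. ✓
u: successors {v}; □¬p there: v:T. ✓
v: no successors, so □□¬p holds vacuously. ✓
w: no successors, so □□¬p holds vacuously. ✓
— 4 worlds.

2 and 4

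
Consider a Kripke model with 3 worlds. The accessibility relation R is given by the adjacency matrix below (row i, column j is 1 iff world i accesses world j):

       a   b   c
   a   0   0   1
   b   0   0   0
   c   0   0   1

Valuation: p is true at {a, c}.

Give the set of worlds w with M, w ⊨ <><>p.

a: successors {c}; <>p there: c:T. ✓
b: no successors, so <><>p fails. ✗
c: successors {c}; <>p there: c:T. ✓

{a, c}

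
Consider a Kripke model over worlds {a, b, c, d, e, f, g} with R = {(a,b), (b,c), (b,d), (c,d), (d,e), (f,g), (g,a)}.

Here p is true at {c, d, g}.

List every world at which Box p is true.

a: successors {b}; p there: b:F. ✗
b: successors {c, d}; p there: c:T, d:T. ✓
c: successors {d}; p there: d:T. ✓
d: successors {e}; p there: e:F. ✗
e: no successors, so Box p holds vacuously. ✓
f: successors {g}; p there: g:T. ✓
g: successors {a}; p there: a:F. ✗

{b, c, e, f}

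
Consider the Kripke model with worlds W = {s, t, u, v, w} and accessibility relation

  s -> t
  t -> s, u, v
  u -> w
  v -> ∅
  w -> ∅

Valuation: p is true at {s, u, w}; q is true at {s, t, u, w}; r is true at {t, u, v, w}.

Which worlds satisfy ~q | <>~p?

s: ~q is F, <>~p is T. ✓
t: ~q is F, <>~p is T. ✓
u: ~q is F, <>~p is F. ✗
v: ~q is T, <>~p is F. ✓
w: ~q is F, <>~p is F. ✗

{s, t, v}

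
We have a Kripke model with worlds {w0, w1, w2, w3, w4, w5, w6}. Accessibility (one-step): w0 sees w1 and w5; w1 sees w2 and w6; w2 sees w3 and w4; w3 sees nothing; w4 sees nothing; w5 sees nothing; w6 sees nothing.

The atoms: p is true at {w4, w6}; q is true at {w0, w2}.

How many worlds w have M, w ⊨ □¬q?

6

w0: successors {w1, w5}; ¬q there: w1:T, w5:T. ✓
w1: successors {w2, w6}; ¬q there: w2:F, w6:T. ✗
w2: successors {w3, w4}; ¬q there: w3:T, w4:T. ✓
w3: no successors, so □¬q holds vacuously. ✓
w4: no successors, so □¬q holds vacuously. ✓
w5: no successors, so □¬q holds vacuously. ✓
w6: no successors, so □¬q holds vacuously. ✓
Satisfying worlds: {w0, w2, w3, w4, w5, w6}.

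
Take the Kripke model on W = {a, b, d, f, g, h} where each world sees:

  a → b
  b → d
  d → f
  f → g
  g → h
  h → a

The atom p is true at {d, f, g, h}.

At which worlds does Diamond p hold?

a: successors {b}; p there: b:F. ✗
b: successors {d}; p there: d:T. ✓
d: successors {f}; p there: f:T. ✓
f: successors {g}; p there: g:T. ✓
g: successors {h}; p there: h:T. ✓
h: successors {a}; p there: a:F. ✗

{b, d, f, g}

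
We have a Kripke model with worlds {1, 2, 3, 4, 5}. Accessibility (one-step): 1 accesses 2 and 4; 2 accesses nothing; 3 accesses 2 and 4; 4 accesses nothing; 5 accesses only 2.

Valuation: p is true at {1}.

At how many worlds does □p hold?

2

1: successors {2, 4}; p there: 2:F, 4:F. ✗
2: no successors, so □p holds vacuously. ✓
3: successors {2, 4}; p there: 2:F, 4:F. ✗
4: no successors, so □p holds vacuously. ✓
5: successors {2}; p there: 2:F. ✗
Satisfying worlds: {2, 4}.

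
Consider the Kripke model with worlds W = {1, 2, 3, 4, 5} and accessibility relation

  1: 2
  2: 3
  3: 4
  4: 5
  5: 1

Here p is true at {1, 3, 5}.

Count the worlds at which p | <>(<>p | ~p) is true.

1: p is T, <>(<>p | ~p) is T. ✓
2: p is F, <>(<>p | ~p) is F. ✗
3: p is T, <>(<>p | ~p) is T. ✓
4: p is F, <>(<>p | ~p) is T. ✓
5: p is T, <>(<>p | ~p) is F. ✓
Satisfying worlds: {1, 3, 4, 5}.

4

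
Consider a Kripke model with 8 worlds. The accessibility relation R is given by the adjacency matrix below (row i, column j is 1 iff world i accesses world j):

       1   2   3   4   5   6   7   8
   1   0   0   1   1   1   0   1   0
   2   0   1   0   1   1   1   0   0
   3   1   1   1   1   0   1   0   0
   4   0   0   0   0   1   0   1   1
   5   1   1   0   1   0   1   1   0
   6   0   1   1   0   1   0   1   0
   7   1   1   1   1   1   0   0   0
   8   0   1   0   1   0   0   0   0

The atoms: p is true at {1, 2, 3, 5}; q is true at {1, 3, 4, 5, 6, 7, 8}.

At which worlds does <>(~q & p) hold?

{2, 3, 5, 6, 7, 8}

1: successors {3, 4, 5, 7}; ~q & p there: 3:F, 4:F, 5:F, 7:F. ✗
2: successors {2, 4, 5, 6}; ~q & p there: 2:T, 4:F, 5:F, 6:F. ✓
3: successors {1, 2, 3, 4, 6}; ~q & p there: 1:F, 2:T, 3:F, 4:F, 6:F. ✓
4: successors {5, 7, 8}; ~q & p there: 5:F, 7:F, 8:F. ✗
5: successors {1, 2, 4, 6, 7}; ~q & p there: 1:F, 2:T, 4:F, 6:F, 7:F. ✓
6: successors {2, 3, 5, 7}; ~q & p there: 2:T, 3:F, 5:F, 7:F. ✓
7: successors {1, 2, 3, 4, 5}; ~q & p there: 1:F, 2:T, 3:F, 4:F, 5:F. ✓
8: successors {2, 4}; ~q & p there: 2:T, 4:F. ✓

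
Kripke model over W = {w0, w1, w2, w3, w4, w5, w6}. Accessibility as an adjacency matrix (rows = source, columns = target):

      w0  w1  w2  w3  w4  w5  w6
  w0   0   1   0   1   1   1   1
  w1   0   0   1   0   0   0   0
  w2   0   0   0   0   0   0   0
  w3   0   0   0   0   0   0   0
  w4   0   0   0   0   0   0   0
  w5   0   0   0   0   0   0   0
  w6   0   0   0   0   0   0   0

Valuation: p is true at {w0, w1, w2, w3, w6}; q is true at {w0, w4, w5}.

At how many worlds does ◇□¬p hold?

w0: successors {w1, w3, w4, w5, w6}; □¬p there: w1:F, w3:T, w4:T, w5:T, w6:T. ✓
w1: successors {w2}; □¬p there: w2:T. ✓
w2: no successors, so ◇□¬p fails. ✗
w3: no successors, so ◇□¬p fails. ✗
w4: no successors, so ◇□¬p fails. ✗
w5: no successors, so ◇□¬p fails. ✗
w6: no successors, so ◇□¬p fails. ✗
Satisfying worlds: {w0, w1}.

2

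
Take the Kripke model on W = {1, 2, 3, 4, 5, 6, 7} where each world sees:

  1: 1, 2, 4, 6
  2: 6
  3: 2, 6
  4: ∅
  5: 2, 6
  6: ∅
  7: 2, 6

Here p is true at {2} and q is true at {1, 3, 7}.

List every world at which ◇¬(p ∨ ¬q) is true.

1: successors {1, 2, 4, 6}; ¬(p ∨ ¬q) there: 1:T, 2:F, 4:F, 6:F. ✓
2: successors {6}; ¬(p ∨ ¬q) there: 6:F. ✗
3: successors {2, 6}; ¬(p ∨ ¬q) there: 2:F, 6:F. ✗
4: no successors, so ◇¬(p ∨ ¬q) fails. ✗
5: successors {2, 6}; ¬(p ∨ ¬q) there: 2:F, 6:F. ✗
6: no successors, so ◇¬(p ∨ ¬q) fails. ✗
7: successors {2, 6}; ¬(p ∨ ¬q) there: 2:F, 6:F. ✗

{1}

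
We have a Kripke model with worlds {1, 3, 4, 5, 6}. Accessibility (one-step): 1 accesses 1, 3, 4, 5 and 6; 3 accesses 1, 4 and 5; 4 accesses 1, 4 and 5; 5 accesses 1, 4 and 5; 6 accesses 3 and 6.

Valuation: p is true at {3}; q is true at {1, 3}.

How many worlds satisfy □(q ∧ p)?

1: successors {1, 3, 4, 5, 6}; q ∧ p there: 1:F, 3:T, 4:F, 5:F, 6:F. ✗
3: successors {1, 4, 5}; q ∧ p there: 1:F, 4:F, 5:F. ✗
4: successors {1, 4, 5}; q ∧ p there: 1:F, 4:F, 5:F. ✗
5: successors {1, 4, 5}; q ∧ p there: 1:F, 4:F, 5:F. ✗
6: successors {3, 6}; q ∧ p there: 3:T, 6:F. ✗
Satisfying worlds: ∅.

0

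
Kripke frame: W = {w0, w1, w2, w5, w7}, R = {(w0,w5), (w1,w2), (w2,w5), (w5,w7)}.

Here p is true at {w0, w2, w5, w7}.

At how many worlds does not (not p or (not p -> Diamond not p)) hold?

w0: not p or (not p -> Diamond not p) is T. ✗
w1: not p or (not p -> Diamond not p) is T. ✗
w2: not p or (not p -> Diamond not p) is T. ✗
w5: not p or (not p -> Diamond not p) is T. ✗
w7: not p or (not p -> Diamond not p) is T. ✗
Satisfying worlds: ∅.

0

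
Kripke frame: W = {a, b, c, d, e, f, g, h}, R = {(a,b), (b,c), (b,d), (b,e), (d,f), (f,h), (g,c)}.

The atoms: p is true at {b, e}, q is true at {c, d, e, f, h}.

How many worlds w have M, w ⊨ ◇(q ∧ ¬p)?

a: successors {b}; q ∧ ¬p there: b:F. ✗
b: successors {c, d, e}; q ∧ ¬p there: c:T, d:T, e:F. ✓
c: no successors, so ◇(q ∧ ¬p) fails. ✗
d: successors {f}; q ∧ ¬p there: f:T. ✓
e: no successors, so ◇(q ∧ ¬p) fails. ✗
f: successors {h}; q ∧ ¬p there: h:T. ✓
g: successors {c}; q ∧ ¬p there: c:T. ✓
h: no successors, so ◇(q ∧ ¬p) fails. ✗
Satisfying worlds: {b, d, f, g}.

4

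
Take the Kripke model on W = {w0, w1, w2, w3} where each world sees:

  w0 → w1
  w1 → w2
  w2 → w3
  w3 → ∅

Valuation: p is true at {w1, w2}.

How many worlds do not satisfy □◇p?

2

w0: successors {w1}; ◇p there: w1:T. ✓
w1: successors {w2}; ◇p there: w2:F. ✗
w2: successors {w3}; ◇p there: w3:F. ✗
w3: no successors, so □◇p holds vacuously. ✓
Satisfying worlds: {w0, w3}.
So □◇p fails at the other 2 worlds.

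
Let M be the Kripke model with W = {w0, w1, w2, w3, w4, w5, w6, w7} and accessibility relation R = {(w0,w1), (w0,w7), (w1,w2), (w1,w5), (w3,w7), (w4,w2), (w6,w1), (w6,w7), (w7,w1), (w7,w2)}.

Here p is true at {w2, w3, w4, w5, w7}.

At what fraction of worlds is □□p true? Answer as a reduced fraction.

w0: successors {w1, w7}; □p there: w1:T, w7:F. ✗
w1: successors {w2, w5}; □p there: w2:T, w5:T. ✓
w2: no successors, so □□p holds vacuously. ✓
w3: successors {w7}; □p there: w7:F. ✗
w4: successors {w2}; □p there: w2:T. ✓
w5: no successors, so □□p holds vacuously. ✓
w6: successors {w1, w7}; □p there: w1:T, w7:F. ✗
w7: successors {w1, w2}; □p there: w1:T, w2:T. ✓
That's 5 of 8 worlds, so 5/8.

5/8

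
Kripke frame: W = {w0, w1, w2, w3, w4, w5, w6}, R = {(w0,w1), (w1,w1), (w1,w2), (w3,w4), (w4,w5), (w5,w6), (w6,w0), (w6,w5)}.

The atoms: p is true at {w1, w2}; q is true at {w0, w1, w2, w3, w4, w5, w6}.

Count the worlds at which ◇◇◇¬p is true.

w0: successors {w1}; ◇◇¬p there: w1:F. ✗
w1: successors {w1, w2}; ◇◇¬p there: w1:F, w2:F. ✗
w2: no successors, so ◇◇◇¬p fails. ✗
w3: successors {w4}; ◇◇¬p there: w4:T. ✓
w4: successors {w5}; ◇◇¬p there: w5:T. ✓
w5: successors {w6}; ◇◇¬p there: w6:T. ✓
w6: successors {w0, w5}; ◇◇¬p there: w0:F, w5:T. ✓
Satisfying worlds: {w3, w4, w5, w6}.

4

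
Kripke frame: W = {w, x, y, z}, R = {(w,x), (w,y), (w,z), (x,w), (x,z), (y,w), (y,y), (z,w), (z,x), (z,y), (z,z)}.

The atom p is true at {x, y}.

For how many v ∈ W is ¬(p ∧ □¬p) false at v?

w: p ∧ □¬p is F. ✓
x: p ∧ □¬p is T. ✗
y: p ∧ □¬p is F. ✓
z: p ∧ □¬p is F. ✓
Satisfying worlds: {w, y, z}.
So ¬(p ∧ □¬p) fails at the other 1 world.

1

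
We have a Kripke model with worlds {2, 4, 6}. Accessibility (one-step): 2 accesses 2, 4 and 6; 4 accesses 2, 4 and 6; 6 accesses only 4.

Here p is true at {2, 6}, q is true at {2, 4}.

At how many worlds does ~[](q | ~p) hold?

2

2: [](q | ~p) is F. ✓
4: [](q | ~p) is F. ✓
6: [](q | ~p) is T. ✗
Satisfying worlds: {2, 4}.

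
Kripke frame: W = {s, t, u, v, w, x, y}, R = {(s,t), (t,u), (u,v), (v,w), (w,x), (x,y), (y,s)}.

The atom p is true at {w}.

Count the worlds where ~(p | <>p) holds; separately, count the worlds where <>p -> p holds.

5 and 6

For ~(p | <>p):
s: p | <>p is F. ✓
t: p | <>p is F. ✓
u: p | <>p is F. ✓
v: p | <>p is T. ✗
w: p | <>p is T. ✗
x: p | <>p is F. ✓
y: p | <>p is F. ✓
— 5 worlds.
For <>p -> p:
s: <>p is F, p is F. ✓
t: <>p is F, p is F. ✓
u: <>p is F, p is F. ✓
v: <>p is T, p is F. ✗
w: <>p is F, p is T. ✓
x: <>p is F, p is F. ✓
y: <>p is F, p is F. ✓
— 6 worlds.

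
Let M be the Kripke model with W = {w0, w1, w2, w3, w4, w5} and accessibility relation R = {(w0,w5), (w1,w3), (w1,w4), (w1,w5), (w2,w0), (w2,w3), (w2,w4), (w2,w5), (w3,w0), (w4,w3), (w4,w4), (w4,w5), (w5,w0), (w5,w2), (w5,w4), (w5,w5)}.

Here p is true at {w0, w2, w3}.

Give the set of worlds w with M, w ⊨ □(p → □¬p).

w0: successors {w5}; p → □¬p there: w5:T. ✓
w1: successors {w3, w4, w5}; p → □¬p there: w3:F, w4:T, w5:T. ✗
w2: successors {w0, w3, w4, w5}; p → □¬p there: w0:T, w3:F, w4:T, w5:T. ✗
w3: successors {w0}; p → □¬p there: w0:T. ✓
w4: successors {w3, w4, w5}; p → □¬p there: w3:F, w4:T, w5:T. ✗
w5: successors {w0, w2, w4, w5}; p → □¬p there: w0:T, w2:F, w4:T, w5:T. ✗

{w0, w3}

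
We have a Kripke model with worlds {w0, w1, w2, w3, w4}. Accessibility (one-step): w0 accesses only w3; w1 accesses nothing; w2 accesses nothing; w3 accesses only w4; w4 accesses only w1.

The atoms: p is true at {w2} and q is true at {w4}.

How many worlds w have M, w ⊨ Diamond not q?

2

w0: successors {w3}; not q there: w3:T. ✓
w1: no successors, so Diamond not q fails. ✗
w2: no successors, so Diamond not q fails. ✗
w3: successors {w4}; not q there: w4:F. ✗
w4: successors {w1}; not q there: w1:T. ✓
Satisfying worlds: {w0, w4}.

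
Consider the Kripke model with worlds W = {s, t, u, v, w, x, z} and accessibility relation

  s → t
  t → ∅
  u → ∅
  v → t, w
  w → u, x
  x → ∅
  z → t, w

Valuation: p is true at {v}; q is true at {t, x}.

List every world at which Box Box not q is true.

{s, t, u, w, x}

s: successors {t}; Box not q there: t:T. ✓
t: no successors, so Box Box not q holds vacuously. ✓
u: no successors, so Box Box not q holds vacuously. ✓
v: successors {t, w}; Box not q there: t:T, w:F. ✗
w: successors {u, x}; Box not q there: u:T, x:T. ✓
x: no successors, so Box Box not q holds vacuously. ✓
z: successors {t, w}; Box not q there: t:T, w:F. ✗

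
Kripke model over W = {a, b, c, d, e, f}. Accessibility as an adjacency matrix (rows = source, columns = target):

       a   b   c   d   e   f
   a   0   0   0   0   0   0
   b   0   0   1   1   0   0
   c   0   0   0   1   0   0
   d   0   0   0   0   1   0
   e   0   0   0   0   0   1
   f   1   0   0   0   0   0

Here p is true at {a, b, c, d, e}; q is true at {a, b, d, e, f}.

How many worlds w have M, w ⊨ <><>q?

4

a: no successors, so <><>q fails. ✗
b: successors {c, d}; <>q there: c:T, d:T. ✓
c: successors {d}; <>q there: d:T. ✓
d: successors {e}; <>q there: e:T. ✓
e: successors {f}; <>q there: f:T. ✓
f: successors {a}; <>q there: a:F. ✗
Satisfying worlds: {b, c, d, e}.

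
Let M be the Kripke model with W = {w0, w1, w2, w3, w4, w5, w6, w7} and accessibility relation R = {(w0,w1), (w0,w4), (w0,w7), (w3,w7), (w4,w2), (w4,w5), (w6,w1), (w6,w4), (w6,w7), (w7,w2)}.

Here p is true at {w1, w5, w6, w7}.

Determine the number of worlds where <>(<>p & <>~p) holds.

w0: successors {w1, w4, w7}; <>p & <>~p there: w1:F, w4:T, w7:F. ✓
w1: no successors, so <>(<>p & <>~p) fails. ✗
w2: no successors, so <>(<>p & <>~p) fails. ✗
w3: successors {w7}; <>p & <>~p there: w7:F. ✗
w4: successors {w2, w5}; <>p & <>~p there: w2:F, w5:F. ✗
w5: no successors, so <>(<>p & <>~p) fails. ✗
w6: successors {w1, w4, w7}; <>p & <>~p there: w1:F, w4:T, w7:F. ✓
w7: successors {w2}; <>p & <>~p there: w2:F. ✗
Satisfying worlds: {w0, w6}.

2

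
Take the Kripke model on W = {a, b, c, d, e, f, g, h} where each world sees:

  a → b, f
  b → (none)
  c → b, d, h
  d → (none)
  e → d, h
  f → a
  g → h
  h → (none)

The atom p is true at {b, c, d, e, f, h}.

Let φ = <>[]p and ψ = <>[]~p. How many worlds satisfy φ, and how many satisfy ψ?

5 and 4

For <>[]p:
a: successors {b, f}; []p there: b:T, f:F. ✓
b: no successors, so <>[]p fails. ✗
c: successors {b, d, h}; []p there: b:T, d:T, h:T. ✓
d: no successors, so <>[]p fails. ✗
e: successors {d, h}; []p there: d:T, h:T. ✓
f: successors {a}; []p there: a:T. ✓
g: successors {h}; []p there: h:T. ✓
h: no successors, so <>[]p fails. ✗
— 5 worlds.
For <>[]~p:
a: successors {b, f}; []~p there: b:T, f:T. ✓
b: no successors, so <>[]~p fails. ✗
c: successors {b, d, h}; []~p there: b:T, d:T, h:T. ✓
d: no successors, so <>[]~p fails. ✗
e: successors {d, h}; []~p there: d:T, h:T. ✓
f: successors {a}; []~p there: a:F. ✗
g: successors {h}; []~p there: h:T. ✓
h: no successors, so <>[]~p fails. ✗
— 4 worlds.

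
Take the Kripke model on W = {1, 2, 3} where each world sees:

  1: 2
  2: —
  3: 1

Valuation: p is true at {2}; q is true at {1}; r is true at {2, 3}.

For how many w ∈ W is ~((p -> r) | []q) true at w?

0

1: (p -> r) | []q is T. ✗
2: (p -> r) | []q is T. ✗
3: (p -> r) | []q is T. ✗
Satisfying worlds: ∅.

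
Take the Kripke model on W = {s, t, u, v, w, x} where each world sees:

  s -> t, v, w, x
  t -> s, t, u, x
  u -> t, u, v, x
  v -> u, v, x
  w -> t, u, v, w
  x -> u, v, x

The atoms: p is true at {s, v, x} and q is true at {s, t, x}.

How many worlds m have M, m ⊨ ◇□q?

0

s: successors {t, v, w, x}; □q there: t:F, v:F, w:F, x:F. ✗
t: successors {s, t, u, x}; □q there: s:F, t:F, u:F, x:F. ✗
u: successors {t, u, v, x}; □q there: t:F, u:F, v:F, x:F. ✗
v: successors {u, v, x}; □q there: u:F, v:F, x:F. ✗
w: successors {t, u, v, w}; □q there: t:F, u:F, v:F, w:F. ✗
x: successors {u, v, x}; □q there: u:F, v:F, x:F. ✗
Satisfying worlds: ∅.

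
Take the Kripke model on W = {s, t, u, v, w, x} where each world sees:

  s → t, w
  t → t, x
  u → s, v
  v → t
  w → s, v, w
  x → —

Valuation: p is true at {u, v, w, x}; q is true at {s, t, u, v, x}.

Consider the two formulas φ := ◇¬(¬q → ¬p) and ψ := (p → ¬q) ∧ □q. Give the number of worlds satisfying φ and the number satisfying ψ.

2 and 1

For ◇¬(¬q → ¬p):
s: successors {t, w}; ¬(¬q → ¬p) there: t:F, w:T. ✓
t: successors {t, x}; ¬(¬q → ¬p) there: t:F, x:F. ✗
u: successors {s, v}; ¬(¬q → ¬p) there: s:F, v:F. ✗
v: successors {t}; ¬(¬q → ¬p) there: t:F. ✗
w: successors {s, v, w}; ¬(¬q → ¬p) there: s:F, v:F, w:T. ✓
x: no successors, so ◇¬(¬q → ¬p) fails. ✗
— 2 worlds.
For (p → ¬q) ∧ □q:
s: p → ¬q is T, □q is F. ✗
t: p → ¬q is T, □q is T. ✓
u: p → ¬q is F, □q is T. ✗
v: p → ¬q is F, □q is T. ✗
w: p → ¬q is T, □q is F. ✗
x: p → ¬q is F, □q is T. ✗
— 1 world.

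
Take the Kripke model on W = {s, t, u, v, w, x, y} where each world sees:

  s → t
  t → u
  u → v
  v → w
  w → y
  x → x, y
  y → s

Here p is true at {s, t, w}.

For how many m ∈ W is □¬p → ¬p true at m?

5

s: □¬p is F, ¬p is F. ✓
t: □¬p is T, ¬p is F. ✗
u: □¬p is T, ¬p is T. ✓
v: □¬p is F, ¬p is T. ✓
w: □¬p is T, ¬p is F. ✗
x: □¬p is T, ¬p is T. ✓
y: □¬p is F, ¬p is T. ✓
Satisfying worlds: {s, u, v, x, y}.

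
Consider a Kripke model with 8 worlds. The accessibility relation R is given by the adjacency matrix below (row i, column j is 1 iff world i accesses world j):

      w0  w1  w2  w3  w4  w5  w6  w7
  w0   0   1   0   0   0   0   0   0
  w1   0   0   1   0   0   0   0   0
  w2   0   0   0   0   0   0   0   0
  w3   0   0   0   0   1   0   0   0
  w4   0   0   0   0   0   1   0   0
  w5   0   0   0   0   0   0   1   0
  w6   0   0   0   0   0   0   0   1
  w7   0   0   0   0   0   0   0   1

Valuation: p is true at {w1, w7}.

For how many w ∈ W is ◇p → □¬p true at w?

5

w0: ◇p is T, □¬p is F. ✗
w1: ◇p is F, □¬p is T. ✓
w2: ◇p is F, □¬p is T. ✓
w3: ◇p is F, □¬p is T. ✓
w4: ◇p is F, □¬p is T. ✓
w5: ◇p is F, □¬p is T. ✓
w6: ◇p is T, □¬p is F. ✗
w7: ◇p is T, □¬p is F. ✗
Satisfying worlds: {w1, w2, w3, w4, w5}.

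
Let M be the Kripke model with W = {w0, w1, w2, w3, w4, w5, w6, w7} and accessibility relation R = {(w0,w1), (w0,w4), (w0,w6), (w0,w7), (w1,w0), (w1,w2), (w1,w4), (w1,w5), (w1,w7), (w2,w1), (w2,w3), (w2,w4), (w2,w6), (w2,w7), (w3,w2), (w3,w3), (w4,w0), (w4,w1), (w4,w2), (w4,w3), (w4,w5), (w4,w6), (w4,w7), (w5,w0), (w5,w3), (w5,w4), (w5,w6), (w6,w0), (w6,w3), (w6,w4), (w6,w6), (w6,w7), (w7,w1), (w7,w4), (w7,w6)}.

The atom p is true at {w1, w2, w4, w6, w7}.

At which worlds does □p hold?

{w0, w7}

w0: successors {w1, w4, w6, w7}; p there: w1:T, w4:T, w6:T, w7:T. ✓
w1: successors {w0, w2, w4, w5, w7}; p there: w0:F, w2:T, w4:T, w5:F, w7:T. ✗
w2: successors {w1, w3, w4, w6, w7}; p there: w1:T, w3:F, w4:T, w6:T, w7:T. ✗
w3: successors {w2, w3}; p there: w2:T, w3:F. ✗
w4: successors {w0, w1, w2, w3, w5, w6, w7}; p there: w0:F, w1:T, w2:T, w3:F, w5:F, w6:T, w7:T. ✗
w5: successors {w0, w3, w4, w6}; p there: w0:F, w3:F, w4:T, w6:T. ✗
w6: successors {w0, w3, w4, w6, w7}; p there: w0:F, w3:F, w4:T, w6:T, w7:T. ✗
w7: successors {w1, w4, w6}; p there: w1:T, w4:T, w6:T. ✓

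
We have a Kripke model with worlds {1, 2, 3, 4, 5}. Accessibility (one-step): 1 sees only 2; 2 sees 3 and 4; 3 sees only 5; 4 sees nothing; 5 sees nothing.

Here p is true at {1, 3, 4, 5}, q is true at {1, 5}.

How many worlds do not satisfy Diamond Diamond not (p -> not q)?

4

1: successors {2}; Diamond not (p -> not q) there: 2:F. ✗
2: successors {3, 4}; Diamond not (p -> not q) there: 3:T, 4:F. ✓
3: successors {5}; Diamond not (p -> not q) there: 5:F. ✗
4: no successors, so Diamond Diamond not (p -> not q) fails. ✗
5: no successors, so Diamond Diamond not (p -> not q) fails. ✗
Satisfying worlds: {2}.
So Diamond Diamond not (p -> not q) fails at the other 4 worlds.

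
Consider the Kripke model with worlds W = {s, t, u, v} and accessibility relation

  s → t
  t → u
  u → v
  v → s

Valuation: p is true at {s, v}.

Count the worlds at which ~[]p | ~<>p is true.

2

s: ~[]p is T, ~<>p is T. ✓
t: ~[]p is T, ~<>p is T. ✓
u: ~[]p is F, ~<>p is F. ✗
v: ~[]p is F, ~<>p is F. ✗
Satisfying worlds: {s, t}.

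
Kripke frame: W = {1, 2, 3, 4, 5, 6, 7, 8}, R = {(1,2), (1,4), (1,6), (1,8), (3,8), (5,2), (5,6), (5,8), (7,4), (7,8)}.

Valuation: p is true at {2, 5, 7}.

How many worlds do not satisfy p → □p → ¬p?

1: p is F, □p → ¬p is T. ✓
2: p is T, □p → ¬p is F. ✗
3: p is F, □p → ¬p is T. ✓
4: p is F, □p → ¬p is T. ✓
5: p is T, □p → ¬p is T. ✓
6: p is F, □p → ¬p is T. ✓
7: p is T, □p → ¬p is T. ✓
8: p is F, □p → ¬p is T. ✓
Satisfying worlds: {1, 3, 4, 5, 6, 7, 8}.
So p → □p → ¬p fails at the other 1 world.

1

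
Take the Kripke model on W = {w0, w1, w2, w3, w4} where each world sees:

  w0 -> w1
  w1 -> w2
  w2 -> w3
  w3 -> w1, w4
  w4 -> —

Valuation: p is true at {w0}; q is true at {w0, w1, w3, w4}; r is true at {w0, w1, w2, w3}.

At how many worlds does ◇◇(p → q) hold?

w0: successors {w1}; ◇(p → q) there: w1:T. ✓
w1: successors {w2}; ◇(p → q) there: w2:T. ✓
w2: successors {w3}; ◇(p → q) there: w3:T. ✓
w3: successors {w1, w4}; ◇(p → q) there: w1:T, w4:F. ✓
w4: no successors, so ◇◇(p → q) fails. ✗
Satisfying worlds: {w0, w1, w2, w3}.

4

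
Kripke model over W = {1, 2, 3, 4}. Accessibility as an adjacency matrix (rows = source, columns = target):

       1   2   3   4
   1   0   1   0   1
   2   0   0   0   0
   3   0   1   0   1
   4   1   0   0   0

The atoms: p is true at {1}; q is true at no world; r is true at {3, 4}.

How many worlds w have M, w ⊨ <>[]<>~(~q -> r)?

2

1: successors {2, 4}; []<>~(~q -> r) there: 2:T, 4:T. ✓
2: no successors, so <>[]<>~(~q -> r) fails. ✗
3: successors {2, 4}; []<>~(~q -> r) there: 2:T, 4:T. ✓
4: successors {1}; []<>~(~q -> r) there: 1:F. ✗
Satisfying worlds: {1, 3}.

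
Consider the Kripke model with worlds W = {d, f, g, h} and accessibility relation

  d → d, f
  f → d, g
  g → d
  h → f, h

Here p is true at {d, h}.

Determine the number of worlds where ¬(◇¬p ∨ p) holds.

d: ◇¬p ∨ p is T. ✗
f: ◇¬p ∨ p is T. ✗
g: ◇¬p ∨ p is F. ✓
h: ◇¬p ∨ p is T. ✗
Satisfying worlds: {g}.

1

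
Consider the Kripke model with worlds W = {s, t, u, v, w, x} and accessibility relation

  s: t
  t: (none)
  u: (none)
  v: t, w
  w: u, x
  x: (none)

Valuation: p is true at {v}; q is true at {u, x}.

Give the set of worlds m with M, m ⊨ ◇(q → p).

{s, v}

s: successors {t}; q → p there: t:T. ✓
t: no successors, so ◇(q → p) fails. ✗
u: no successors, so ◇(q → p) fails. ✗
v: successors {t, w}; q → p there: t:T, w:T. ✓
w: successors {u, x}; q → p there: u:F, x:F. ✗
x: no successors, so ◇(q → p) fails. ✗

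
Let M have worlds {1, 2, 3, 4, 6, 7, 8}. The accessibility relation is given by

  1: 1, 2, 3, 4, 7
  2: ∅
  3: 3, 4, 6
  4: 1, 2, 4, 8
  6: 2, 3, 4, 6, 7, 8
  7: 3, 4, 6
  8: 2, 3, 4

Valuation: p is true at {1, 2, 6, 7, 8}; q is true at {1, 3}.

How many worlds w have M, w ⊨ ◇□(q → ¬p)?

6

1: successors {1, 2, 3, 4, 7}; □(q → ¬p) there: 1:F, 2:T, 3:T, 4:F, 7:T. ✓
2: no successors, so ◇□(q → ¬p) fails. ✗
3: successors {3, 4, 6}; □(q → ¬p) there: 3:T, 4:F, 6:T. ✓
4: successors {1, 2, 4, 8}; □(q → ¬p) there: 1:F, 2:T, 4:F, 8:T. ✓
6: successors {2, 3, 4, 6, 7, 8}; □(q → ¬p) there: 2:T, 3:T, 4:F, 6:T, 7:T, 8:T. ✓
7: successors {3, 4, 6}; □(q → ¬p) there: 3:T, 4:F, 6:T. ✓
8: successors {2, 3, 4}; □(q → ¬p) there: 2:T, 3:T, 4:F. ✓
Satisfying worlds: {1, 3, 4, 6, 7, 8}.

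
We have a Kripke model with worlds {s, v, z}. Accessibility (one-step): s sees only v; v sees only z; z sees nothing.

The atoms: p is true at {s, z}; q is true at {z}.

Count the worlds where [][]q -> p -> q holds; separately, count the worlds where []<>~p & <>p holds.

For [][]q -> p -> q:
s: [][]q is T, p -> q is F. ✗
v: [][]q is T, p -> q is T. ✓
z: [][]q is T, p -> q is T. ✓
— 2 worlds.
For []<>~p & <>p:
s: []<>~p is F, <>p is F. ✗
v: []<>~p is F, <>p is T. ✗
z: []<>~p is T, <>p is F. ✗
— 0 worlds.

2 and 0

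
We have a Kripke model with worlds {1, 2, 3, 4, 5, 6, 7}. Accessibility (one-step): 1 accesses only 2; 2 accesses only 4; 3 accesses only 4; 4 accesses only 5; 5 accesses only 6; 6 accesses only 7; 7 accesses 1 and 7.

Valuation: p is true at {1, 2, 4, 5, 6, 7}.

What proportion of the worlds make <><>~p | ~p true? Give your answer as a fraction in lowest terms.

1: <><>~p is F, ~p is F. ✗
2: <><>~p is F, ~p is F. ✗
3: <><>~p is F, ~p is T. ✓
4: <><>~p is F, ~p is F. ✗
5: <><>~p is F, ~p is F. ✗
6: <><>~p is F, ~p is F. ✗
7: <><>~p is F, ~p is F. ✗
That's 1 of 7 worlds, so 1/7.

1/7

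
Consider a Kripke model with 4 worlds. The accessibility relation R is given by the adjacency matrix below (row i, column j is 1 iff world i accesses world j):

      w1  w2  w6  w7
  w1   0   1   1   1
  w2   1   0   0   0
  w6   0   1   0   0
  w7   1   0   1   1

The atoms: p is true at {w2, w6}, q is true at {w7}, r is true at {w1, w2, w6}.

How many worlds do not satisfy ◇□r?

1

w1: successors {w2, w6, w7}; □r there: w2:T, w6:T, w7:F. ✓
w2: successors {w1}; □r there: w1:F. ✗
w6: successors {w2}; □r there: w2:T. ✓
w7: successors {w1, w6, w7}; □r there: w1:F, w6:T, w7:F. ✓
Satisfying worlds: {w1, w6, w7}.
So ◇□r fails at the other 1 world.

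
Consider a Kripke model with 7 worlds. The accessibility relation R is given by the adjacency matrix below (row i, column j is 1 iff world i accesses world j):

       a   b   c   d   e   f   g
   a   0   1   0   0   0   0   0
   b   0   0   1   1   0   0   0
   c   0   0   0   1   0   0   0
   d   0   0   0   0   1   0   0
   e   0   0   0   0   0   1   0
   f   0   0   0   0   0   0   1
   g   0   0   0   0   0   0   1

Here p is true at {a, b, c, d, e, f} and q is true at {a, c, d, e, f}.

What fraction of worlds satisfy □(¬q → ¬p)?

a: successors {b}; ¬q → ¬p there: b:F. ✗
b: successors {c, d}; ¬q → ¬p there: c:T, d:T. ✓
c: successors {d}; ¬q → ¬p there: d:T. ✓
d: successors {e}; ¬q → ¬p there: e:T. ✓
e: successors {f}; ¬q → ¬p there: f:T. ✓
f: successors {g}; ¬q → ¬p there: g:T. ✓
g: successors {g}; ¬q → ¬p there: g:T. ✓
That's 6 of 7 worlds, so 6/7.

6/7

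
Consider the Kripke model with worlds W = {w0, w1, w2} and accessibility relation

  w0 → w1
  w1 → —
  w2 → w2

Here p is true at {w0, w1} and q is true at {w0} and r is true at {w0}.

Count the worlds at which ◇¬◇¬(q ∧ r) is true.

w0: successors {w1}; ¬◇¬(q ∧ r) there: w1:T. ✓
w1: no successors, so ◇¬◇¬(q ∧ r) fails. ✗
w2: successors {w2}; ¬◇¬(q ∧ r) there: w2:F. ✗
Satisfying worlds: {w0}.

1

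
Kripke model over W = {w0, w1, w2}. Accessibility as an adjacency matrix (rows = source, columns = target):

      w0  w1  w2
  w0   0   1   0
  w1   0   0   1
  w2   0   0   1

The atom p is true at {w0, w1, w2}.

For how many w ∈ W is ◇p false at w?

w0: successors {w1}; p there: w1:T. ✓
w1: successors {w2}; p there: w2:T. ✓
w2: successors {w2}; p there: w2:T. ✓
Satisfying worlds: {w0, w1, w2}.
So ◇p fails at the other 0 worlds.

0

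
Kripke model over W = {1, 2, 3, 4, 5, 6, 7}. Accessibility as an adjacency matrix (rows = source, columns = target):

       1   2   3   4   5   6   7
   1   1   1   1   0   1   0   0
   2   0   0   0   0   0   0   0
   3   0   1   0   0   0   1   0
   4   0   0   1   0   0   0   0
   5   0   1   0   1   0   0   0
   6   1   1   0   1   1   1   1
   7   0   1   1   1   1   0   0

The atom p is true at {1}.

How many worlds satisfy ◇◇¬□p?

1: successors {1, 2, 3, 5}; ◇¬□p there: 1:T, 2:F, 3:T, 5:T. ✓
2: no successors, so ◇◇¬□p fails. ✗
3: successors {2, 6}; ◇¬□p there: 2:F, 6:T. ✓
4: successors {3}; ◇¬□p there: 3:T. ✓
5: successors {2, 4}; ◇¬□p there: 2:F, 4:T. ✓
6: successors {1, 2, 4, 5, 6, 7}; ◇¬□p there: 1:T, 2:F, 4:T, 5:T, 6:T, 7:T. ✓
7: successors {2, 3, 4, 5}; ◇¬□p there: 2:F, 3:T, 4:T, 5:T. ✓
Satisfying worlds: {1, 3, 4, 5, 6, 7}.

6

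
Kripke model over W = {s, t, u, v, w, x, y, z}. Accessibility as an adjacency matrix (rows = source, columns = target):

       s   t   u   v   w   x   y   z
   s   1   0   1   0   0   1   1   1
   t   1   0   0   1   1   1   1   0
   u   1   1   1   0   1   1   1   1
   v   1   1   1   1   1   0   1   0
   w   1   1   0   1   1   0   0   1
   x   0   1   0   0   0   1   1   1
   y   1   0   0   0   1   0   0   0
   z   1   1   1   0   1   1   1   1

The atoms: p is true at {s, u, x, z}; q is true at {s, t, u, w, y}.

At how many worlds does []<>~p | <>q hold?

8

s: []<>~p is T, <>q is T. ✓
t: []<>~p is T, <>q is T. ✓
u: []<>~p is T, <>q is T. ✓
v: []<>~p is T, <>q is T. ✓
w: []<>~p is T, <>q is T. ✓
x: []<>~p is T, <>q is T. ✓
y: []<>~p is T, <>q is T. ✓
z: []<>~p is T, <>q is T. ✓
Satisfying worlds: {s, t, u, v, w, x, y, z}.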